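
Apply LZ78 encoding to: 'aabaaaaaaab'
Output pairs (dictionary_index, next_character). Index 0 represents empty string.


LZ78 encoding steps:
Dictionary: {0: ''}
Step 1: w='' (idx 0), next='a' -> output (0, 'a'), add 'a' as idx 1
Step 2: w='a' (idx 1), next='b' -> output (1, 'b'), add 'ab' as idx 2
Step 3: w='a' (idx 1), next='a' -> output (1, 'a'), add 'aa' as idx 3
Step 4: w='aa' (idx 3), next='a' -> output (3, 'a'), add 'aaa' as idx 4
Step 5: w='aa' (idx 3), next='b' -> output (3, 'b'), add 'aab' as idx 5


Encoded: [(0, 'a'), (1, 'b'), (1, 'a'), (3, 'a'), (3, 'b')]


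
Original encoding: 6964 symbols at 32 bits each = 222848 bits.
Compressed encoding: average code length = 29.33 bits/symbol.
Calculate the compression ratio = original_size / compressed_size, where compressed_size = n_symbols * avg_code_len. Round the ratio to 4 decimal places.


original_size = n_symbols * orig_bits = 6964 * 32 = 222848 bits
compressed_size = n_symbols * avg_code_len = 6964 * 29.33 = 204254.12 bits
ratio = original_size / compressed_size = 222848 / 204254.12 = 1.091

Compression ratio = 1.091


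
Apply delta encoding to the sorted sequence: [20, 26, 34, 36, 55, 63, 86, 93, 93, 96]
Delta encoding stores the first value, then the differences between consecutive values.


First value: 20
Deltas:
  26 - 20 = 6
  34 - 26 = 8
  36 - 34 = 2
  55 - 36 = 19
  63 - 55 = 8
  86 - 63 = 23
  93 - 86 = 7
  93 - 93 = 0
  96 - 93 = 3


Delta encoded: [20, 6, 8, 2, 19, 8, 23, 7, 0, 3]


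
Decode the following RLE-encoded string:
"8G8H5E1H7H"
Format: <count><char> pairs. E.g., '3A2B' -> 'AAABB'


Expanding each <count><char> pair:
  8G -> 'GGGGGGGG'
  8H -> 'HHHHHHHH'
  5E -> 'EEEEE'
  1H -> 'H'
  7H -> 'HHHHHHH'

Decoded = GGGGGGGGHHHHHHHHEEEEEHHHHHHHH


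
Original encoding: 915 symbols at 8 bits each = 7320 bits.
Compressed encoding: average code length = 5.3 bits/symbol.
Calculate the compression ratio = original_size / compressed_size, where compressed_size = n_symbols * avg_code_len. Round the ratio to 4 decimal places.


original_size = n_symbols * orig_bits = 915 * 8 = 7320 bits
compressed_size = n_symbols * avg_code_len = 915 * 5.3 = 4849.5 bits
ratio = original_size / compressed_size = 7320 / 4849.5 = 1.5094

Compression ratio = 1.5094


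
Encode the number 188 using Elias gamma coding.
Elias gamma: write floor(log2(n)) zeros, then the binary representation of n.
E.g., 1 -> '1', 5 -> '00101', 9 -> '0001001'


num_bits = floor(log2(188)) + 1 = 8
leading_zeros = num_bits - 1 = 7
binary(188) = 10111100

Elias gamma(188) = '0000000' + '10111100' = 000000010111100 (15 bits)


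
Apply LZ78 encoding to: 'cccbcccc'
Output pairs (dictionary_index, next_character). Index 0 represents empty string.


LZ78 encoding steps:
Dictionary: {0: ''}
Step 1: w='' (idx 0), next='c' -> output (0, 'c'), add 'c' as idx 1
Step 2: w='c' (idx 1), next='c' -> output (1, 'c'), add 'cc' as idx 2
Step 3: w='' (idx 0), next='b' -> output (0, 'b'), add 'b' as idx 3
Step 4: w='cc' (idx 2), next='c' -> output (2, 'c'), add 'ccc' as idx 4
Step 5: w='c' (idx 1), end of input -> output (1, '')


Encoded: [(0, 'c'), (1, 'c'), (0, 'b'), (2, 'c'), (1, '')]


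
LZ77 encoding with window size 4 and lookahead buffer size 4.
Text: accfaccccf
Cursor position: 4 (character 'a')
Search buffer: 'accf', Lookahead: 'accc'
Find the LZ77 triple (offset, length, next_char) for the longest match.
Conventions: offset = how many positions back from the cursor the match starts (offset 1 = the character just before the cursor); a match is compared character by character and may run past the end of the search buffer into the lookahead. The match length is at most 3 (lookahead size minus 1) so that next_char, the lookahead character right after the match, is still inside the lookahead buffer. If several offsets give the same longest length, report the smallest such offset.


Try each offset into the search buffer:
  offset=1 (pos 3, char 'f'): match length 0
  offset=2 (pos 2, char 'c'): match length 0
  offset=3 (pos 1, char 'c'): match length 0
  offset=4 (pos 0, char 'a'): match length 3
Longest match has length 3 at offset 4.
next_char = character at position 4 + 3 = 7 -> 'c'

Best match: offset=4, length=3 (matching 'acc' starting at position 0)
LZ77 triple: (4, 3, 'c')


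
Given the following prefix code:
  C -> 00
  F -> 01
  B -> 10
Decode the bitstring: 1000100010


Decoding step by step:
Bits 10 -> B
Bits 00 -> C
Bits 10 -> B
Bits 00 -> C
Bits 10 -> B


Decoded message: BCBCB


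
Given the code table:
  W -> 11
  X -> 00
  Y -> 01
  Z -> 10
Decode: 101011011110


Decoding:
10 -> Z
10 -> Z
11 -> W
01 -> Y
11 -> W
10 -> Z


Result: ZZWYWZ


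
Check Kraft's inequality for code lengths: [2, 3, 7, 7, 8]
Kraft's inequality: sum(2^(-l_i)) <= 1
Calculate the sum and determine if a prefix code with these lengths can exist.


Sum = 2^(-2) + 2^(-3) + 2^(-7) + 2^(-7) + 2^(-8)
    = 0.25 + 0.125 + 0.0078125 + 0.0078125 + 0.00390625
    = 101/256 = 0.39453125
Since 0.39453125 <= 1, Kraft's inequality IS satisfied.
A prefix code with these lengths CAN exist.

Kraft sum = 0.39453125. Satisfied.


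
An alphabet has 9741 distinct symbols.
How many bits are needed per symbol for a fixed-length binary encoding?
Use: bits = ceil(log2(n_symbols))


log2(9741) = 13.2499
Bracket: 2^13 = 8192 < 9741 <= 2^14 = 16384
So ceil(log2(9741)) = 14

bits = ceil(log2(9741)) = ceil(13.2499) = 14 bits


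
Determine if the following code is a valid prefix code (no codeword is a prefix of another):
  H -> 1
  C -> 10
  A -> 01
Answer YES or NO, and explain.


Checking each pair (does one codeword prefix another?):
  H='1' vs C='10': prefix -- VIOLATION

NO -- this is NOT a valid prefix code. H (1) is a prefix of C (10).


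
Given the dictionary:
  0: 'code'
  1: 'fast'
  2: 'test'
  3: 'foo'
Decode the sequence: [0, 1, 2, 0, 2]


Look up each index in the dictionary:
  0 -> 'code'
  1 -> 'fast'
  2 -> 'test'
  0 -> 'code'
  2 -> 'test'

Decoded: "code fast test code test"


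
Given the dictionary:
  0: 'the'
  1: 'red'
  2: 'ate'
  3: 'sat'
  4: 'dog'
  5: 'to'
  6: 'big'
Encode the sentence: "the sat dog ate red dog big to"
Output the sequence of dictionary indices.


Look up each word in the dictionary:
  'the' -> 0
  'sat' -> 3
  'dog' -> 4
  'ate' -> 2
  'red' -> 1
  'dog' -> 4
  'big' -> 6
  'to' -> 5

Encoded: [0, 3, 4, 2, 1, 4, 6, 5]


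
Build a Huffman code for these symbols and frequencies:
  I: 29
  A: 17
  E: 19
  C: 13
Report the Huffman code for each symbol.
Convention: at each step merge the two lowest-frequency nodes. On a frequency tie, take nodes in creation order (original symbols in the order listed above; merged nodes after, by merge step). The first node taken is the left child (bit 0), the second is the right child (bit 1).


Huffman tree construction:
Step 1: Merge C(13) + A(17) = 30
Step 2: Merge E(19) + I(29) = 48
Step 3: Merge (C+A)(30) + (E+I)(48) = 78
Read each symbol's code off the tree from the root (left child = 0, right child = 1).

Codes:
  I: 11 (length 2)
  A: 01 (length 2)
  E: 10 (length 2)
  C: 00 (length 2)
Average code length: 156/78 = 2.0000 bits/symbol


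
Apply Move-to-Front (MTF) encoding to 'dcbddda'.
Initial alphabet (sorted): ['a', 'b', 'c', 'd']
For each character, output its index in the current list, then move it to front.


MTF encoding:
'd': index 3 in ['a', 'b', 'c', 'd'] -> ['d', 'a', 'b', 'c']
'c': index 3 in ['d', 'a', 'b', 'c'] -> ['c', 'd', 'a', 'b']
'b': index 3 in ['c', 'd', 'a', 'b'] -> ['b', 'c', 'd', 'a']
'd': index 2 in ['b', 'c', 'd', 'a'] -> ['d', 'b', 'c', 'a']
'd': index 0 in ['d', 'b', 'c', 'a'] -> ['d', 'b', 'c', 'a']
'd': index 0 in ['d', 'b', 'c', 'a'] -> ['d', 'b', 'c', 'a']
'a': index 3 in ['d', 'b', 'c', 'a'] -> ['a', 'd', 'b', 'c']


Output: [3, 3, 3, 2, 0, 0, 3]


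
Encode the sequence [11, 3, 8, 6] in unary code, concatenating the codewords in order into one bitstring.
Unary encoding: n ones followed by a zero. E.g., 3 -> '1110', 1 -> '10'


Encode each number as n ones followed by a terminating 0:
  11 -> 111111111110 (12 bits)
  3 -> 1110 (4 bits)
  8 -> 111111110 (9 bits)
  6 -> 1111110 (7 bits)
Total length = 12 + 4 + 9 + 7 = 32 bits.

Unary([11, 3, 8, 6]) = 11111111111011101111111101111110 (32 bits)


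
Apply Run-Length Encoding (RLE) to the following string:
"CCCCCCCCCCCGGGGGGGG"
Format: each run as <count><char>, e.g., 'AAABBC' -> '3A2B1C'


Scanning runs left to right:
  i=0: run of 'C' x 11 -> '11C'
  i=11: run of 'G' x 8 -> '8G'

RLE = 11C8G


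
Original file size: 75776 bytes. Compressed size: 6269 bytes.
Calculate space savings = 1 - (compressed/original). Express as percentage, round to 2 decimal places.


ratio = compressed/original = 6269/75776 = 0.082731
savings = 1 - ratio = 1 - 0.082731 = 0.917269
as a percentage: 0.917269 * 100 = 91.73%

Space savings = 1 - 6269/75776 = 91.73%


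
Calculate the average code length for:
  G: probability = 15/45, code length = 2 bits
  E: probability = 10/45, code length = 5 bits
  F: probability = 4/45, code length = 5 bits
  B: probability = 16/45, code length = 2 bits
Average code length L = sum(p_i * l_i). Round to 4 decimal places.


Weighted contributions p_i * l_i:
  G: (15/45) * 2 = 30/45
  E: (10/45) * 5 = 50/45
  F: (4/45) * 5 = 20/45
  B: (16/45) * 2 = 32/45
Sum = (30 + 50 + 20 + 32)/45 = 132/45

L = 132/45 = 2.9333 bits/symbol


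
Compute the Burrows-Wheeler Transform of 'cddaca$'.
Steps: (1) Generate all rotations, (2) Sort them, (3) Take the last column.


Rotations (sorted):
  0: $cddaca -> last char: a
  1: a$cddac -> last char: c
  2: aca$cdd -> last char: d
  3: ca$cdda -> last char: a
  4: cddaca$ -> last char: $
  5: daca$cd -> last char: d
  6: ddaca$c -> last char: c


BWT = acda$dc


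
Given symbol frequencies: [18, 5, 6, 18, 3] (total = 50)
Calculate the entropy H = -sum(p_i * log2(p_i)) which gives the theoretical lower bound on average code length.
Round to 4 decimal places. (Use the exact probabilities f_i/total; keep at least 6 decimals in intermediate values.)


Per-symbol terms -p_i * log2(p_i) with p_i = f_i/50:
  p = 18/50 = 0.360000: log2(p) = -1.473931, -p*log2(p) = 0.530615
  p = 5/50 = 0.100000: log2(p) = -3.321928, -p*log2(p) = 0.332193
  p = 6/50 = 0.120000: log2(p) = -3.058894, -p*log2(p) = 0.367067
  p = 18/50 = 0.360000: log2(p) = -1.473931, -p*log2(p) = 0.530615
  p = 3/50 = 0.060000: log2(p) = -4.058894, -p*log2(p) = 0.243534
H = 0.530615 + 0.332193 + 0.367067 + 0.530615 + 0.243534 = 2.004024

H = 2.004 bits/symbol


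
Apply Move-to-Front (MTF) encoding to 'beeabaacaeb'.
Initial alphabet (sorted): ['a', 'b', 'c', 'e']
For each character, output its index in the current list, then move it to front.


MTF encoding:
'b': index 1 in ['a', 'b', 'c', 'e'] -> ['b', 'a', 'c', 'e']
'e': index 3 in ['b', 'a', 'c', 'e'] -> ['e', 'b', 'a', 'c']
'e': index 0 in ['e', 'b', 'a', 'c'] -> ['e', 'b', 'a', 'c']
'a': index 2 in ['e', 'b', 'a', 'c'] -> ['a', 'e', 'b', 'c']
'b': index 2 in ['a', 'e', 'b', 'c'] -> ['b', 'a', 'e', 'c']
'a': index 1 in ['b', 'a', 'e', 'c'] -> ['a', 'b', 'e', 'c']
'a': index 0 in ['a', 'b', 'e', 'c'] -> ['a', 'b', 'e', 'c']
'c': index 3 in ['a', 'b', 'e', 'c'] -> ['c', 'a', 'b', 'e']
'a': index 1 in ['c', 'a', 'b', 'e'] -> ['a', 'c', 'b', 'e']
'e': index 3 in ['a', 'c', 'b', 'e'] -> ['e', 'a', 'c', 'b']
'b': index 3 in ['e', 'a', 'c', 'b'] -> ['b', 'e', 'a', 'c']


Output: [1, 3, 0, 2, 2, 1, 0, 3, 1, 3, 3]


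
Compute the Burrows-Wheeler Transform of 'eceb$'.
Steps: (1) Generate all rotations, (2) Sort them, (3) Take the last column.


Rotations (sorted):
  0: $eceb -> last char: b
  1: b$ece -> last char: e
  2: ceb$e -> last char: e
  3: eb$ec -> last char: c
  4: eceb$ -> last char: $


BWT = beec$


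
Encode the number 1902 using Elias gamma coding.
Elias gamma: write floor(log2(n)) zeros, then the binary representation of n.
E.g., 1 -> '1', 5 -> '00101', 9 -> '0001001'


num_bits = floor(log2(1902)) + 1 = 11
leading_zeros = num_bits - 1 = 10
binary(1902) = 11101101110

Elias gamma(1902) = '0000000000' + '11101101110' = 000000000011101101110 (21 bits)


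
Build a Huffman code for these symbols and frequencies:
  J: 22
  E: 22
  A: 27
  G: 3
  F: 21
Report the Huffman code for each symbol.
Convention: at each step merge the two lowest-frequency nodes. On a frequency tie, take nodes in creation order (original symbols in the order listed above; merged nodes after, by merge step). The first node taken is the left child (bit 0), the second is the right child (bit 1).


Huffman tree construction:
Step 1: Merge G(3) + F(21) = 24
Step 2: Merge J(22) + E(22) = 44
Step 3: Merge (G+F)(24) + A(27) = 51
Step 4: Merge (J+E)(44) + ((G+F)+A)(51) = 95
Read each symbol's code off the tree from the root (left child = 0, right child = 1).

Codes:
  J: 00 (length 2)
  E: 01 (length 2)
  A: 11 (length 2)
  G: 100 (length 3)
  F: 101 (length 3)
Average code length: 214/95 = 2.2526 bits/symbol


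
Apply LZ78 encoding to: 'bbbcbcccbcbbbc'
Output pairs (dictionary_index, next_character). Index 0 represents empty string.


LZ78 encoding steps:
Dictionary: {0: ''}
Step 1: w='' (idx 0), next='b' -> output (0, 'b'), add 'b' as idx 1
Step 2: w='b' (idx 1), next='b' -> output (1, 'b'), add 'bb' as idx 2
Step 3: w='' (idx 0), next='c' -> output (0, 'c'), add 'c' as idx 3
Step 4: w='b' (idx 1), next='c' -> output (1, 'c'), add 'bc' as idx 4
Step 5: w='c' (idx 3), next='c' -> output (3, 'c'), add 'cc' as idx 5
Step 6: w='bc' (idx 4), next='b' -> output (4, 'b'), add 'bcb' as idx 6
Step 7: w='bb' (idx 2), next='c' -> output (2, 'c'), add 'bbc' as idx 7


Encoded: [(0, 'b'), (1, 'b'), (0, 'c'), (1, 'c'), (3, 'c'), (4, 'b'), (2, 'c')]


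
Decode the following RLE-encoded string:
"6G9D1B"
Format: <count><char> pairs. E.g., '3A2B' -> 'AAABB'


Expanding each <count><char> pair:
  6G -> 'GGGGGG'
  9D -> 'DDDDDDDDD'
  1B -> 'B'

Decoded = GGGGGGDDDDDDDDDB


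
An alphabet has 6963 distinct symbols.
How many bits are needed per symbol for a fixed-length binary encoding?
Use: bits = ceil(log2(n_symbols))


log2(6963) = 12.7655
Bracket: 2^12 = 4096 < 6963 <= 2^13 = 8192
So ceil(log2(6963)) = 13

bits = ceil(log2(6963)) = ceil(12.7655) = 13 bits


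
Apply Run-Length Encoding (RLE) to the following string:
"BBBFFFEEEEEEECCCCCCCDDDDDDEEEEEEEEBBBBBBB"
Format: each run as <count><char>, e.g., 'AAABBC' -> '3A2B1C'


Scanning runs left to right:
  i=0: run of 'B' x 3 -> '3B'
  i=3: run of 'F' x 3 -> '3F'
  i=6: run of 'E' x 7 -> '7E'
  i=13: run of 'C' x 7 -> '7C'
  i=20: run of 'D' x 6 -> '6D'
  i=26: run of 'E' x 8 -> '8E'
  i=34: run of 'B' x 7 -> '7B'

RLE = 3B3F7E7C6D8E7B


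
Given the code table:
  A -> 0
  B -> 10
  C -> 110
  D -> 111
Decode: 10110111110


Decoding:
10 -> B
110 -> C
111 -> D
110 -> C


Result: BCDC


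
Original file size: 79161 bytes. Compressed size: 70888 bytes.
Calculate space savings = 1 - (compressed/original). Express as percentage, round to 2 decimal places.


ratio = compressed/original = 70888/79161 = 0.895491
savings = 1 - ratio = 1 - 0.895491 = 0.104509
as a percentage: 0.104509 * 100 = 10.45%

Space savings = 1 - 70888/79161 = 10.45%


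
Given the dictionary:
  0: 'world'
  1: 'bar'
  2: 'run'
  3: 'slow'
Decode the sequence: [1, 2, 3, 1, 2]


Look up each index in the dictionary:
  1 -> 'bar'
  2 -> 'run'
  3 -> 'slow'
  1 -> 'bar'
  2 -> 'run'

Decoded: "bar run slow bar run"


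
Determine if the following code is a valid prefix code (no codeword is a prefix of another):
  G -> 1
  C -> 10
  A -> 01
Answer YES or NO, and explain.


Checking each pair (does one codeword prefix another?):
  G='1' vs C='10': prefix -- VIOLATION

NO -- this is NOT a valid prefix code. G (1) is a prefix of C (10).


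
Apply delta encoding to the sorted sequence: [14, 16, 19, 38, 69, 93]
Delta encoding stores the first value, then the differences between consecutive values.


First value: 14
Deltas:
  16 - 14 = 2
  19 - 16 = 3
  38 - 19 = 19
  69 - 38 = 31
  93 - 69 = 24


Delta encoded: [14, 2, 3, 19, 31, 24]


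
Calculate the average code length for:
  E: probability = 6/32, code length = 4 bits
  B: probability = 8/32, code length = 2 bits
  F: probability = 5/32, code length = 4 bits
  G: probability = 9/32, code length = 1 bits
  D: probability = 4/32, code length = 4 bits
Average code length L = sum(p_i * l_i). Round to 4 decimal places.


Weighted contributions p_i * l_i:
  E: (6/32) * 4 = 24/32
  B: (8/32) * 2 = 16/32
  F: (5/32) * 4 = 20/32
  G: (9/32) * 1 = 9/32
  D: (4/32) * 4 = 16/32
Sum = (24 + 16 + 20 + 9 + 16)/32 = 85/32

L = 85/32 = 2.6563 bits/symbol


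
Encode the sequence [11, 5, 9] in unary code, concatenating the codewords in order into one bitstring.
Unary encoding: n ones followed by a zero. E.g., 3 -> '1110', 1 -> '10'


Encode each number as n ones followed by a terminating 0:
  11 -> 111111111110 (12 bits)
  5 -> 111110 (6 bits)
  9 -> 1111111110 (10 bits)
Total length = 12 + 6 + 10 = 28 bits.

Unary([11, 5, 9]) = 1111111111101111101111111110 (28 bits)


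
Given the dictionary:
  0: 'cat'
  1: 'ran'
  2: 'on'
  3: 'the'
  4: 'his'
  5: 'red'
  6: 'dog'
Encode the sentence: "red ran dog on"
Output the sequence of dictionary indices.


Look up each word in the dictionary:
  'red' -> 5
  'ran' -> 1
  'dog' -> 6
  'on' -> 2

Encoded: [5, 1, 6, 2]


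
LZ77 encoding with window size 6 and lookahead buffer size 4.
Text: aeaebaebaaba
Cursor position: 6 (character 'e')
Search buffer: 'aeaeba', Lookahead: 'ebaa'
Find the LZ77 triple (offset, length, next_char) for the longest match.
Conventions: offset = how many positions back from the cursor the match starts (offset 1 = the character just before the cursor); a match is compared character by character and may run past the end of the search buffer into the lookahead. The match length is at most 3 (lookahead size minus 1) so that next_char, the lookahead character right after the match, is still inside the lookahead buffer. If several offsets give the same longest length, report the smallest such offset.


Try each offset into the search buffer:
  offset=1 (pos 5, char 'a'): match length 0
  offset=2 (pos 4, char 'b'): match length 0
  offset=3 (pos 3, char 'e'): match length 3
  offset=4 (pos 2, char 'a'): match length 0
  offset=5 (pos 1, char 'e'): match length 1
  offset=6 (pos 0, char 'a'): match length 0
Longest match has length 3 at offset 3.
next_char = character at position 6 + 3 = 9 -> 'a'

Best match: offset=3, length=3 (matching 'eba' starting at position 3)
LZ77 triple: (3, 3, 'a')


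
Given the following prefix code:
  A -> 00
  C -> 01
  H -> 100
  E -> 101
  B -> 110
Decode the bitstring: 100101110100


Decoding step by step:
Bits 100 -> H
Bits 101 -> E
Bits 110 -> B
Bits 100 -> H


Decoded message: HEBH


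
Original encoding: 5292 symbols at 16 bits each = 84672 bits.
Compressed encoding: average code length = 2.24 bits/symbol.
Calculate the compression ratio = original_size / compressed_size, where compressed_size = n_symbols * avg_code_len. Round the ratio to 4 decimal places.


original_size = n_symbols * orig_bits = 5292 * 16 = 84672 bits
compressed_size = n_symbols * avg_code_len = 5292 * 2.24 = 11854.08 bits
ratio = original_size / compressed_size = 84672 / 11854.08 = 7.1429

Compression ratio = 7.1429


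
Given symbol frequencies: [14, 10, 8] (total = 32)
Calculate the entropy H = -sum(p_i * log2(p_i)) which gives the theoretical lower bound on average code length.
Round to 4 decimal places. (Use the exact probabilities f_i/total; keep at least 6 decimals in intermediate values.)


Per-symbol terms -p_i * log2(p_i) with p_i = f_i/32:
  p = 14/32 = 0.437500: log2(p) = -1.192645, -p*log2(p) = 0.521782
  p = 10/32 = 0.312500: log2(p) = -1.678072, -p*log2(p) = 0.524397
  p = 8/32 = 0.250000: log2(p) = -2.000000, -p*log2(p) = 0.500000
H = 0.521782 + 0.524397 + 0.500000 = 1.546179

H = 1.5462 bits/symbol


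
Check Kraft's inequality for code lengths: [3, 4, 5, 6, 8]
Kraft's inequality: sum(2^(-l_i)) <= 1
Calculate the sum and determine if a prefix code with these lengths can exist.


Sum = 2^(-3) + 2^(-4) + 2^(-5) + 2^(-6) + 2^(-8)
    = 0.125 + 0.0625 + 0.03125 + 0.015625 + 0.00390625
    = 61/256 = 0.23828125
Since 0.23828125 <= 1, Kraft's inequality IS satisfied.
A prefix code with these lengths CAN exist.

Kraft sum = 0.23828125. Satisfied.


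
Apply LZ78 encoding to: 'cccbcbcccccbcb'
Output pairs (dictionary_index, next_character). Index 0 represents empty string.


LZ78 encoding steps:
Dictionary: {0: ''}
Step 1: w='' (idx 0), next='c' -> output (0, 'c'), add 'c' as idx 1
Step 2: w='c' (idx 1), next='c' -> output (1, 'c'), add 'cc' as idx 2
Step 3: w='' (idx 0), next='b' -> output (0, 'b'), add 'b' as idx 3
Step 4: w='c' (idx 1), next='b' -> output (1, 'b'), add 'cb' as idx 4
Step 5: w='cc' (idx 2), next='c' -> output (2, 'c'), add 'ccc' as idx 5
Step 6: w='cc' (idx 2), next='b' -> output (2, 'b'), add 'ccb' as idx 6
Step 7: w='cb' (idx 4), end of input -> output (4, '')


Encoded: [(0, 'c'), (1, 'c'), (0, 'b'), (1, 'b'), (2, 'c'), (2, 'b'), (4, '')]


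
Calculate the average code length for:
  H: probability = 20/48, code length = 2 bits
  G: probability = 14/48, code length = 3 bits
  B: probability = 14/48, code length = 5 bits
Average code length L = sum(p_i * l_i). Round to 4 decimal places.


Weighted contributions p_i * l_i:
  H: (20/48) * 2 = 40/48
  G: (14/48) * 3 = 42/48
  B: (14/48) * 5 = 70/48
Sum = (40 + 42 + 70)/48 = 152/48

L = 152/48 = 3.1667 bits/symbol


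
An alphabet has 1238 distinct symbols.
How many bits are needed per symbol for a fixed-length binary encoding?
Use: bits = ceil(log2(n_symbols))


log2(1238) = 10.2738
Bracket: 2^10 = 1024 < 1238 <= 2^11 = 2048
So ceil(log2(1238)) = 11

bits = ceil(log2(1238)) = ceil(10.2738) = 11 bits


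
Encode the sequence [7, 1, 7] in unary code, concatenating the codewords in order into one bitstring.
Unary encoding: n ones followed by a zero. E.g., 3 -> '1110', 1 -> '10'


Encode each number as n ones followed by a terminating 0:
  7 -> 11111110 (8 bits)
  1 -> 10 (2 bits)
  7 -> 11111110 (8 bits)
Total length = 8 + 2 + 8 = 18 bits.

Unary([7, 1, 7]) = 111111101011111110 (18 bits)


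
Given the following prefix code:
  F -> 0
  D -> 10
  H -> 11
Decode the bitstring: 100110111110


Decoding step by step:
Bits 10 -> D
Bits 0 -> F
Bits 11 -> H
Bits 0 -> F
Bits 11 -> H
Bits 11 -> H
Bits 10 -> D


Decoded message: DFHFHHD


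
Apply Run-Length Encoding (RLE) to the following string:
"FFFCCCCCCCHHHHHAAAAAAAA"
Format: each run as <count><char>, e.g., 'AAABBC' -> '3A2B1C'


Scanning runs left to right:
  i=0: run of 'F' x 3 -> '3F'
  i=3: run of 'C' x 7 -> '7C'
  i=10: run of 'H' x 5 -> '5H'
  i=15: run of 'A' x 8 -> '8A'

RLE = 3F7C5H8A


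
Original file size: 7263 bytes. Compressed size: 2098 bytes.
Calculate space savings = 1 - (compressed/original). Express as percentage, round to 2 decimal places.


ratio = compressed/original = 2098/7263 = 0.288861
savings = 1 - ratio = 1 - 0.288861 = 0.711139
as a percentage: 0.711139 * 100 = 71.11%

Space savings = 1 - 2098/7263 = 71.11%


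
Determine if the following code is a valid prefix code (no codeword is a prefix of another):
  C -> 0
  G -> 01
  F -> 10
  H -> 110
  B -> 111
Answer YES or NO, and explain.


Checking each pair (does one codeword prefix another?):
  C='0' vs G='01': prefix -- VIOLATION

NO -- this is NOT a valid prefix code. C (0) is a prefix of G (01).


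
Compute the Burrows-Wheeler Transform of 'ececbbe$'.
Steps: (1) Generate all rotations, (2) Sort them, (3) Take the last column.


Rotations (sorted):
  0: $ececbbe -> last char: e
  1: bbe$ecec -> last char: c
  2: be$ececb -> last char: b
  3: cbbe$ece -> last char: e
  4: cecbbe$e -> last char: e
  5: e$ececbb -> last char: b
  6: ecbbe$ec -> last char: c
  7: ececbbe$ -> last char: $


BWT = ecbeebc$


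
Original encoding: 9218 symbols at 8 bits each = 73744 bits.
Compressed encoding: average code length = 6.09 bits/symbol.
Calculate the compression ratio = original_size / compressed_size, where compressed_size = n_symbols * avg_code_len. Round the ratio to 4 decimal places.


original_size = n_symbols * orig_bits = 9218 * 8 = 73744 bits
compressed_size = n_symbols * avg_code_len = 9218 * 6.09 = 56137.62 bits
ratio = original_size / compressed_size = 73744 / 56137.62 = 1.3136

Compression ratio = 1.3136


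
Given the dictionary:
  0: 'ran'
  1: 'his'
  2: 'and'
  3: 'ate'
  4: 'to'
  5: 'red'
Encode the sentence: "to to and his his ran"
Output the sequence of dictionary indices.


Look up each word in the dictionary:
  'to' -> 4
  'to' -> 4
  'and' -> 2
  'his' -> 1
  'his' -> 1
  'ran' -> 0

Encoded: [4, 4, 2, 1, 1, 0]


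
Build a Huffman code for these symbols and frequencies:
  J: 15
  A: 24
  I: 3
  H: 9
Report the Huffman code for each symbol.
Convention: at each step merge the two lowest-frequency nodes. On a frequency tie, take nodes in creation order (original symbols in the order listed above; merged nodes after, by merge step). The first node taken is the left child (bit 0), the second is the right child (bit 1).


Huffman tree construction:
Step 1: Merge I(3) + H(9) = 12
Step 2: Merge (I+H)(12) + J(15) = 27
Step 3: Merge A(24) + ((I+H)+J)(27) = 51
Read each symbol's code off the tree from the root (left child = 0, right child = 1).

Codes:
  J: 11 (length 2)
  A: 0 (length 1)
  I: 100 (length 3)
  H: 101 (length 3)
Average code length: 90/51 = 1.7647 bits/symbol


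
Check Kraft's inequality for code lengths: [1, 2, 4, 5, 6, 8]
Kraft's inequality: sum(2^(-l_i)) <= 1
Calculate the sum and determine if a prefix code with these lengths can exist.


Sum = 2^(-1) + 2^(-2) + 2^(-4) + 2^(-5) + 2^(-6) + 2^(-8)
    = 0.5 + 0.25 + 0.0625 + 0.03125 + 0.015625 + 0.00390625
    = 221/256 = 0.86328125
Since 0.86328125 <= 1, Kraft's inequality IS satisfied.
A prefix code with these lengths CAN exist.

Kraft sum = 0.86328125. Satisfied.


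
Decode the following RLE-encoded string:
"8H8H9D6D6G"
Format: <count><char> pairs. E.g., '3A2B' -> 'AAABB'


Expanding each <count><char> pair:
  8H -> 'HHHHHHHH'
  8H -> 'HHHHHHHH'
  9D -> 'DDDDDDDDD'
  6D -> 'DDDDDD'
  6G -> 'GGGGGG'

Decoded = HHHHHHHHHHHHHHHHDDDDDDDDDDDDDDDGGGGGG


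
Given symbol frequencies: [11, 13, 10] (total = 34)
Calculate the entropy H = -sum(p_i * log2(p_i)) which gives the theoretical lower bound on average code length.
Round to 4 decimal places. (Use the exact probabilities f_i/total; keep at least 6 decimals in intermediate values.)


Per-symbol terms -p_i * log2(p_i) with p_i = f_i/34:
  p = 11/34 = 0.323529: log2(p) = -1.628031, -p*log2(p) = 0.526716
  p = 13/34 = 0.382353: log2(p) = -1.387023, -p*log2(p) = 0.530332
  p = 10/34 = 0.294118: log2(p) = -1.765535, -p*log2(p) = 0.519275
H = 0.526716 + 0.530332 + 0.519275 = 1.576323

H = 1.5763 bits/symbol


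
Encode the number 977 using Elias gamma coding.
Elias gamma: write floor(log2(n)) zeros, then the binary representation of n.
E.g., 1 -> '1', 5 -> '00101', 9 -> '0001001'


num_bits = floor(log2(977)) + 1 = 10
leading_zeros = num_bits - 1 = 9
binary(977) = 1111010001

Elias gamma(977) = '000000000' + '1111010001' = 0000000001111010001 (19 bits)


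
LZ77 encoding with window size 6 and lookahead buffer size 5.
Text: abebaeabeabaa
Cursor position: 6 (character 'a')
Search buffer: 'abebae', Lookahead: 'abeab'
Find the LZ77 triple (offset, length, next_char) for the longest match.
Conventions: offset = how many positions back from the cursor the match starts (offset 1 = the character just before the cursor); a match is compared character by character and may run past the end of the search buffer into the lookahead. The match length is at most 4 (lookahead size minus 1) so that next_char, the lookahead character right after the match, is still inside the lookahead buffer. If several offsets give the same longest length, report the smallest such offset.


Try each offset into the search buffer:
  offset=1 (pos 5, char 'e'): match length 0
  offset=2 (pos 4, char 'a'): match length 1
  offset=3 (pos 3, char 'b'): match length 0
  offset=4 (pos 2, char 'e'): match length 0
  offset=5 (pos 1, char 'b'): match length 0
  offset=6 (pos 0, char 'a'): match length 3
Longest match has length 3 at offset 6.
next_char = character at position 6 + 3 = 9 -> 'a'

Best match: offset=6, length=3 (matching 'abe' starting at position 0)
LZ77 triple: (6, 3, 'a')


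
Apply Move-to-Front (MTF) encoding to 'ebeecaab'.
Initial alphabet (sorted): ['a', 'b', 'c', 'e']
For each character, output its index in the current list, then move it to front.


MTF encoding:
'e': index 3 in ['a', 'b', 'c', 'e'] -> ['e', 'a', 'b', 'c']
'b': index 2 in ['e', 'a', 'b', 'c'] -> ['b', 'e', 'a', 'c']
'e': index 1 in ['b', 'e', 'a', 'c'] -> ['e', 'b', 'a', 'c']
'e': index 0 in ['e', 'b', 'a', 'c'] -> ['e', 'b', 'a', 'c']
'c': index 3 in ['e', 'b', 'a', 'c'] -> ['c', 'e', 'b', 'a']
'a': index 3 in ['c', 'e', 'b', 'a'] -> ['a', 'c', 'e', 'b']
'a': index 0 in ['a', 'c', 'e', 'b'] -> ['a', 'c', 'e', 'b']
'b': index 3 in ['a', 'c', 'e', 'b'] -> ['b', 'a', 'c', 'e']


Output: [3, 2, 1, 0, 3, 3, 0, 3]


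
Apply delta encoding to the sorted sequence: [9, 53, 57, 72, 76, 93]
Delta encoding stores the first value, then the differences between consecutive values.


First value: 9
Deltas:
  53 - 9 = 44
  57 - 53 = 4
  72 - 57 = 15
  76 - 72 = 4
  93 - 76 = 17


Delta encoded: [9, 44, 4, 15, 4, 17]


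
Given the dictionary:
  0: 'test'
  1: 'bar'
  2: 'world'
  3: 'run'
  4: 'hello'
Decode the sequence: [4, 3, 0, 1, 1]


Look up each index in the dictionary:
  4 -> 'hello'
  3 -> 'run'
  0 -> 'test'
  1 -> 'bar'
  1 -> 'bar'

Decoded: "hello run test bar bar"


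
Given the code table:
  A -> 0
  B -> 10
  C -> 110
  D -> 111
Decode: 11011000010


Decoding:
110 -> C
110 -> C
0 -> A
0 -> A
0 -> A
10 -> B


Result: CCAAAB


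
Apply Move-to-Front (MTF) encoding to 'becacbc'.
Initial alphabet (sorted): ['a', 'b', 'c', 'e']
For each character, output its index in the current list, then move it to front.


MTF encoding:
'b': index 1 in ['a', 'b', 'c', 'e'] -> ['b', 'a', 'c', 'e']
'e': index 3 in ['b', 'a', 'c', 'e'] -> ['e', 'b', 'a', 'c']
'c': index 3 in ['e', 'b', 'a', 'c'] -> ['c', 'e', 'b', 'a']
'a': index 3 in ['c', 'e', 'b', 'a'] -> ['a', 'c', 'e', 'b']
'c': index 1 in ['a', 'c', 'e', 'b'] -> ['c', 'a', 'e', 'b']
'b': index 3 in ['c', 'a', 'e', 'b'] -> ['b', 'c', 'a', 'e']
'c': index 1 in ['b', 'c', 'a', 'e'] -> ['c', 'b', 'a', 'e']


Output: [1, 3, 3, 3, 1, 3, 1]


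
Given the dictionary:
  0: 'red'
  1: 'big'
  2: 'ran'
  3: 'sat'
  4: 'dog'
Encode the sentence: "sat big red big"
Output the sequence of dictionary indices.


Look up each word in the dictionary:
  'sat' -> 3
  'big' -> 1
  'red' -> 0
  'big' -> 1

Encoded: [3, 1, 0, 1]


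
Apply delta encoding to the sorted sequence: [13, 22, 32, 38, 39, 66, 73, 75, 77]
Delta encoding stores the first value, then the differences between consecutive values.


First value: 13
Deltas:
  22 - 13 = 9
  32 - 22 = 10
  38 - 32 = 6
  39 - 38 = 1
  66 - 39 = 27
  73 - 66 = 7
  75 - 73 = 2
  77 - 75 = 2


Delta encoded: [13, 9, 10, 6, 1, 27, 7, 2, 2]


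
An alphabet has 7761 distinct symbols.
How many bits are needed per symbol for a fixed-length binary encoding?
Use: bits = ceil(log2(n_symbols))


log2(7761) = 12.922
Bracket: 2^12 = 4096 < 7761 <= 2^13 = 8192
So ceil(log2(7761)) = 13

bits = ceil(log2(7761)) = ceil(12.922) = 13 bits


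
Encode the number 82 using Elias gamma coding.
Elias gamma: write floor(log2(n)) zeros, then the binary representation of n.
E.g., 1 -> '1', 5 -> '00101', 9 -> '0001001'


num_bits = floor(log2(82)) + 1 = 7
leading_zeros = num_bits - 1 = 6
binary(82) = 1010010

Elias gamma(82) = '000000' + '1010010' = 0000001010010 (13 bits)


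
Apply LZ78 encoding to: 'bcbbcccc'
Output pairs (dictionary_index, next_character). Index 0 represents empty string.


LZ78 encoding steps:
Dictionary: {0: ''}
Step 1: w='' (idx 0), next='b' -> output (0, 'b'), add 'b' as idx 1
Step 2: w='' (idx 0), next='c' -> output (0, 'c'), add 'c' as idx 2
Step 3: w='b' (idx 1), next='b' -> output (1, 'b'), add 'bb' as idx 3
Step 4: w='c' (idx 2), next='c' -> output (2, 'c'), add 'cc' as idx 4
Step 5: w='cc' (idx 4), end of input -> output (4, '')


Encoded: [(0, 'b'), (0, 'c'), (1, 'b'), (2, 'c'), (4, '')]


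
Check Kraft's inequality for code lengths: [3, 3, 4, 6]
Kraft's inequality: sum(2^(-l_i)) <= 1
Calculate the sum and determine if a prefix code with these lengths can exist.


Sum = 2^(-3) + 2^(-3) + 2^(-4) + 2^(-6)
    = 0.125 + 0.125 + 0.0625 + 0.015625
    = 21/64 = 0.328125
Since 0.328125 <= 1, Kraft's inequality IS satisfied.
A prefix code with these lengths CAN exist.

Kraft sum = 0.328125. Satisfied.


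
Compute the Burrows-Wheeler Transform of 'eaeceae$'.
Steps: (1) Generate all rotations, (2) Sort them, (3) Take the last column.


Rotations (sorted):
  0: $eaeceae -> last char: e
  1: ae$eaece -> last char: e
  2: aeceae$e -> last char: e
  3: ceae$eae -> last char: e
  4: e$eaecea -> last char: a
  5: eae$eaec -> last char: c
  6: eaeceae$ -> last char: $
  7: eceae$ea -> last char: a


BWT = eeeeac$a


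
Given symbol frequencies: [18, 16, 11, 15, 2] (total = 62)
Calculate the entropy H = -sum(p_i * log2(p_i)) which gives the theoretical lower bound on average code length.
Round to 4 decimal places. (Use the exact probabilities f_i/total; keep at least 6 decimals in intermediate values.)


Per-symbol terms -p_i * log2(p_i) with p_i = f_i/62:
  p = 18/62 = 0.290323: log2(p) = -1.784271, -p*log2(p) = 0.518014
  p = 16/62 = 0.258065: log2(p) = -1.954196, -p*log2(p) = 0.504309
  p = 11/62 = 0.177419: log2(p) = -2.494765, -p*log2(p) = 0.442620
  p = 15/62 = 0.241935: log2(p) = -2.047306, -p*log2(p) = 0.495316
  p = 2/62 = 0.032258: log2(p) = -4.954196, -p*log2(p) = 0.159813
H = 0.518014 + 0.504309 + 0.442620 + 0.495316 + 0.159813 = 2.120072

H = 2.1201 bits/symbol


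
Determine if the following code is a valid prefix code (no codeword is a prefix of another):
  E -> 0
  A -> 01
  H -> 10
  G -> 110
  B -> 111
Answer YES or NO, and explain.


Checking each pair (does one codeword prefix another?):
  E='0' vs A='01': prefix -- VIOLATION

NO -- this is NOT a valid prefix code. E (0) is a prefix of A (01).


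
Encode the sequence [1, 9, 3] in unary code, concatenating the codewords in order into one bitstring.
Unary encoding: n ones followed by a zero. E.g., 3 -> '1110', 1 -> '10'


Encode each number as n ones followed by a terminating 0:
  1 -> 10 (2 bits)
  9 -> 1111111110 (10 bits)
  3 -> 1110 (4 bits)
Total length = 2 + 10 + 4 = 16 bits.

Unary([1, 9, 3]) = 1011111111101110 (16 bits)


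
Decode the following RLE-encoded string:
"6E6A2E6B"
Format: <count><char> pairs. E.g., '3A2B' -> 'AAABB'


Expanding each <count><char> pair:
  6E -> 'EEEEEE'
  6A -> 'AAAAAA'
  2E -> 'EE'
  6B -> 'BBBBBB'

Decoded = EEEEEEAAAAAAEEBBBBBB


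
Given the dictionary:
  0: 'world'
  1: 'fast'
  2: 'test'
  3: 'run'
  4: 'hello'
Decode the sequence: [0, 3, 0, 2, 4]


Look up each index in the dictionary:
  0 -> 'world'
  3 -> 'run'
  0 -> 'world'
  2 -> 'test'
  4 -> 'hello'

Decoded: "world run world test hello"


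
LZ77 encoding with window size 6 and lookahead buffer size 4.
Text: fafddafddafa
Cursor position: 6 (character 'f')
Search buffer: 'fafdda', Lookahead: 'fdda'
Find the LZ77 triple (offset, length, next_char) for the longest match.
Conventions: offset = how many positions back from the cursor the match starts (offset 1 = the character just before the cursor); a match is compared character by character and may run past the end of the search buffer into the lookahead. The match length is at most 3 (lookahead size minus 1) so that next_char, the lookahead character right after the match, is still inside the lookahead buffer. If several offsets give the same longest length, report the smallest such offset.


Try each offset into the search buffer:
  offset=1 (pos 5, char 'a'): match length 0
  offset=2 (pos 4, char 'd'): match length 0
  offset=3 (pos 3, char 'd'): match length 0
  offset=4 (pos 2, char 'f'): match length 3
  offset=5 (pos 1, char 'a'): match length 0
  offset=6 (pos 0, char 'f'): match length 1
Longest match has length 3 at offset 4.
next_char = character at position 6 + 3 = 9 -> 'a'

Best match: offset=4, length=3 (matching 'fdd' starting at position 2)
LZ77 triple: (4, 3, 'a')


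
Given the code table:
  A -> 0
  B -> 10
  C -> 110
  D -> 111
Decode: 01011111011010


Decoding:
0 -> A
10 -> B
111 -> D
110 -> C
110 -> C
10 -> B


Result: ABDCCB


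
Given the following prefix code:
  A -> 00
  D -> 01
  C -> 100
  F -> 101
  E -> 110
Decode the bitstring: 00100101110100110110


Decoding step by step:
Bits 00 -> A
Bits 100 -> C
Bits 101 -> F
Bits 110 -> E
Bits 100 -> C
Bits 110 -> E
Bits 110 -> E


Decoded message: ACFECEE


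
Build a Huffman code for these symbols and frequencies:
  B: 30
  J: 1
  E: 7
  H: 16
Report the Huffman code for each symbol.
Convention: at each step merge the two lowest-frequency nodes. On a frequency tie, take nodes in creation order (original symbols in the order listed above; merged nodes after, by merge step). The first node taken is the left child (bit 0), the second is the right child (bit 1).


Huffman tree construction:
Step 1: Merge J(1) + E(7) = 8
Step 2: Merge (J+E)(8) + H(16) = 24
Step 3: Merge ((J+E)+H)(24) + B(30) = 54
Read each symbol's code off the tree from the root (left child = 0, right child = 1).

Codes:
  B: 1 (length 1)
  J: 000 (length 3)
  E: 001 (length 3)
  H: 01 (length 2)
Average code length: 86/54 = 1.5926 bits/symbol


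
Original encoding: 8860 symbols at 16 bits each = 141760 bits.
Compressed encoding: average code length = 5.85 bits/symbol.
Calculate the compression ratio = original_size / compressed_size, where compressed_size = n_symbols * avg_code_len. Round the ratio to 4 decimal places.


original_size = n_symbols * orig_bits = 8860 * 16 = 141760 bits
compressed_size = n_symbols * avg_code_len = 8860 * 5.85 = 51831.0 bits
ratio = original_size / compressed_size = 141760 / 51831.0 = 2.735

Compression ratio = 2.735


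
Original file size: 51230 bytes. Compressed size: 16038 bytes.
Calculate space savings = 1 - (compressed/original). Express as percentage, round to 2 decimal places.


ratio = compressed/original = 16038/51230 = 0.313059
savings = 1 - ratio = 1 - 0.313059 = 0.686941
as a percentage: 0.686941 * 100 = 68.69%

Space savings = 1 - 16038/51230 = 68.69%


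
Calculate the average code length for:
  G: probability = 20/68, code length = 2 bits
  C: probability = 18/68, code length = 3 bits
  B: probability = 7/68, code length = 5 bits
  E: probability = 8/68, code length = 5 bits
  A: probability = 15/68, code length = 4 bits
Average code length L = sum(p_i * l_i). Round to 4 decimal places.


Weighted contributions p_i * l_i:
  G: (20/68) * 2 = 40/68
  C: (18/68) * 3 = 54/68
  B: (7/68) * 5 = 35/68
  E: (8/68) * 5 = 40/68
  A: (15/68) * 4 = 60/68
Sum = (40 + 54 + 35 + 40 + 60)/68 = 229/68

L = 229/68 = 3.3676 bits/symbol


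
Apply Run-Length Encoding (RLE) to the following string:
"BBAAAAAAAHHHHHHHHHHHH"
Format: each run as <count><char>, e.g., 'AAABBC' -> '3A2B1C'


Scanning runs left to right:
  i=0: run of 'B' x 2 -> '2B'
  i=2: run of 'A' x 7 -> '7A'
  i=9: run of 'H' x 12 -> '12H'

RLE = 2B7A12H


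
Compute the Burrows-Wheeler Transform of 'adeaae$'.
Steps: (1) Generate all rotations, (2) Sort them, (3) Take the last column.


Rotations (sorted):
  0: $adeaae -> last char: e
  1: aae$ade -> last char: e
  2: adeaae$ -> last char: $
  3: ae$adea -> last char: a
  4: deaae$a -> last char: a
  5: e$adeaa -> last char: a
  6: eaae$ad -> last char: d


BWT = ee$aaad


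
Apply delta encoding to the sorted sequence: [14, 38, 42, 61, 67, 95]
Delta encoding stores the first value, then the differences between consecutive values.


First value: 14
Deltas:
  38 - 14 = 24
  42 - 38 = 4
  61 - 42 = 19
  67 - 61 = 6
  95 - 67 = 28


Delta encoded: [14, 24, 4, 19, 6, 28]
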